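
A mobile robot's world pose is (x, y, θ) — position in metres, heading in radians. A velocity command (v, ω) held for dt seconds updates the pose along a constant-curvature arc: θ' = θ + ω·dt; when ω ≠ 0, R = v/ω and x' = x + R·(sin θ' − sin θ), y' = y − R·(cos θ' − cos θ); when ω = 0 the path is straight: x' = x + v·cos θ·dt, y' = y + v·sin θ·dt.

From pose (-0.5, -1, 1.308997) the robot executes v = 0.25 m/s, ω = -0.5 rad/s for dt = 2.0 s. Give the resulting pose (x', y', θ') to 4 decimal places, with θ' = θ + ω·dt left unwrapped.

θ' = 1.3090 + -0.5·2.0 = 0.3090
R = v/ω = 0.25/-0.5 = -0.5000
x' = -0.5 + -0.5000·(sin 0.3090 − sin 1.3090) = -0.1691
y' = -1 − -0.5000·(cos 0.3090 − cos 1.3090) = -0.6531

(-0.1691, -0.6531, 0.3090)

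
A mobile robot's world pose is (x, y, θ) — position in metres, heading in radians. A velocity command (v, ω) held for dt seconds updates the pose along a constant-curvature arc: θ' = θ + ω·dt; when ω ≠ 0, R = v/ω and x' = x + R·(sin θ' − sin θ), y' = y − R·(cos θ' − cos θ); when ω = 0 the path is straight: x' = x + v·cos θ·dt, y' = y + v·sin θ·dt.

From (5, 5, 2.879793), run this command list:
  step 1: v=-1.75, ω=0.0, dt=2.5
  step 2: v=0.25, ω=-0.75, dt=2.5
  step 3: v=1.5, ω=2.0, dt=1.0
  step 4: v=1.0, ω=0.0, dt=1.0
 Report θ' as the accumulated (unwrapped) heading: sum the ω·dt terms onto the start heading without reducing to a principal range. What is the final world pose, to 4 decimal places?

(7.5094, 5.6500, 3.0048)

step 1: θ'=2.8798 (straight) → pose (9.2259, 3.8677, 2.8798)
step 2: θ'=1.0048 (R=-0.3333) → pose (9.0308, 4.3684, 1.0048)
step 3: θ'=3.0048 (R=0.7500) → pose (8.5001, 5.5136, 3.0048)
step 4: θ'=3.0048 (straight) → pose (7.5094, 5.6500, 3.0048)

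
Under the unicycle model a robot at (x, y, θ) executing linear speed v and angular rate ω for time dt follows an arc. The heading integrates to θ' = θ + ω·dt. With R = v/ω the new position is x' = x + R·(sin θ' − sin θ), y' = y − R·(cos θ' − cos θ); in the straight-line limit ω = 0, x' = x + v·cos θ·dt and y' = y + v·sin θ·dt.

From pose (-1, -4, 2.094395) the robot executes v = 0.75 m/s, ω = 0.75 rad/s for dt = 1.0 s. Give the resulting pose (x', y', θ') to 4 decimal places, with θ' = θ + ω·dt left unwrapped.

θ' = 2.0944 + 0.75·1.0 = 2.8444
R = v/ω = 0.75/0.75 = 1.0000
x' = -1 + 1.0000·(sin 2.8444 − sin 2.0944) = -1.5732
y' = -4 − 1.0000·(cos 2.8444 − cos 2.0944) = -3.5438

(-1.5732, -3.5438, 2.8444)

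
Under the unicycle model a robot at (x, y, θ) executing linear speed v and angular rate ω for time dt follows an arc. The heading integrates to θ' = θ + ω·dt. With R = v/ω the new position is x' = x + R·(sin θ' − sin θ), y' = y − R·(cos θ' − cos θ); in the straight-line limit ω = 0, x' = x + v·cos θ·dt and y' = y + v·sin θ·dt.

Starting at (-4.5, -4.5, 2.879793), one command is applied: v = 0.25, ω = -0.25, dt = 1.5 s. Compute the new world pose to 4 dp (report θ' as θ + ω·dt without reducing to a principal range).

(-4.8358, -4.3381, 2.5048)

θ' = 2.8798 + -0.25·1.5 = 2.5048
R = v/ω = 0.25/-0.25 = -1.0000
x' = -4.5 + -1.0000·(sin 2.5048 − sin 2.8798) = -4.8358
y' = -4.5 − -1.0000·(cos 2.5048 − cos 2.8798) = -4.3381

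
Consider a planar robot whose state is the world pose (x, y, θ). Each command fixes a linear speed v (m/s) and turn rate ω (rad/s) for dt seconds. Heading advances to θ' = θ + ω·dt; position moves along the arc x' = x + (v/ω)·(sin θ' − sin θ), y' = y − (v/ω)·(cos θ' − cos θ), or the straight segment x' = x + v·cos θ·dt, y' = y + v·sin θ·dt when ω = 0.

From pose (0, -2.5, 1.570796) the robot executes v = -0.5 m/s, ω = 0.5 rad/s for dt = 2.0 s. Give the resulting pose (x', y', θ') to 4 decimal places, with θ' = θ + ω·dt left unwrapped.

(0.4597, -3.3415, 2.5708)

θ' = 1.5708 + 0.5·2.0 = 2.5708
R = v/ω = -0.5/0.5 = -1.0000
x' = 0 + -1.0000·(sin 2.5708 − sin 1.5708) = 0.4597
y' = -2.5 − -1.0000·(cos 2.5708 − cos 1.5708) = -3.3415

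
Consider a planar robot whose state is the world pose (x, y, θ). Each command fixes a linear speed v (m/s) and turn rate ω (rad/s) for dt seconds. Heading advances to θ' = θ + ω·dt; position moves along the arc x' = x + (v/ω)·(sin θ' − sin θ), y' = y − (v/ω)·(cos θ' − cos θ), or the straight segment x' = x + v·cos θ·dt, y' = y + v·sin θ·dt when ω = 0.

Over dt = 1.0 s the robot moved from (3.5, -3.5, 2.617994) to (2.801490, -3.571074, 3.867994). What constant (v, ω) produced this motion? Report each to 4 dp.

v = 0.7500, ω = 1.2500

Δθ = 3.867994 − 2.617994 = 1.250000
ω = Δθ/dt = 1.250000/1.0 = 1.2500
R = Δx/(sin θ' − sin θ) = 0.6000
v = R·ω = 0.6000·1.2500 = 0.7500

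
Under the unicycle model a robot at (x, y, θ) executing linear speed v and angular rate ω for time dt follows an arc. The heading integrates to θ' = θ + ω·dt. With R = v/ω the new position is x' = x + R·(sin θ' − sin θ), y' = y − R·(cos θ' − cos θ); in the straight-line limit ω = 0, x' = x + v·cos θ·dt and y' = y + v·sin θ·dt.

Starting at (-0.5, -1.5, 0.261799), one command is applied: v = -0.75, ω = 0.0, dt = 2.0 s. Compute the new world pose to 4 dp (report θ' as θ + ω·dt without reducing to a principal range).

(-1.9489, -1.8882, 0.2618)

θ' = 0.2618 + 0.0·2.0 = 0.2618
ω = 0 → straight: x' = -0.5 + -0.75·cos(0.2618)·2.0 = -1.9489
y' = -1.5 + -0.75·sin(0.2618)·2.0 = -1.8882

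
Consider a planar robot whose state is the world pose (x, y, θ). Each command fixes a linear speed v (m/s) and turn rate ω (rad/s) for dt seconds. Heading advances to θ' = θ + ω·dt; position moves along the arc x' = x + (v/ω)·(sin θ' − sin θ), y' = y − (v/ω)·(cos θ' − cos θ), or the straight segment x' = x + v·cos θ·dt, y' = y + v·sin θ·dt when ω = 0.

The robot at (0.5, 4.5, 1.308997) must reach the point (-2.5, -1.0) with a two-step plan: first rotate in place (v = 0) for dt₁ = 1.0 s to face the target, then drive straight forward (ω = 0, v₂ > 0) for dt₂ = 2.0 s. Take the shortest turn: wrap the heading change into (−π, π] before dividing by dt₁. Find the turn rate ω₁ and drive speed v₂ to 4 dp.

ω₁ = 2.9040, v₂ = 3.1325

heading to target = atan2(-1−4.5, -2.5−0.5) = -2.0701
Δθ = wrap(-2.0701 − 1.3090) = 2.9040; ω₁ = Δθ/dt₁ = 2.9040
distance = √((-2.5−0.5)² + (-1−4.5)²) = 6.2650; v₂ = distance/dt₂ = 3.1325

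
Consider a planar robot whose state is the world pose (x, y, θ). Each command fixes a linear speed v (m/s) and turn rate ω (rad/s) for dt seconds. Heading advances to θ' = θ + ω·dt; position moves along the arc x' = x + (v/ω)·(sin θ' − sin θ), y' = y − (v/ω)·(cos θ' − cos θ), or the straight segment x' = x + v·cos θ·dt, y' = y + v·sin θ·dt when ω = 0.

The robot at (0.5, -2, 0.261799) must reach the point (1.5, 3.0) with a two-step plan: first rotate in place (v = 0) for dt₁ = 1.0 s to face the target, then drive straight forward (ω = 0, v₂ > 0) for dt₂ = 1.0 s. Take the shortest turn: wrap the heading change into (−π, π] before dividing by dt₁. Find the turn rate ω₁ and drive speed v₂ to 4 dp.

ω₁ = 1.1116, v₂ = 5.0990

heading to target = atan2(3−-2, 1.5−0.5) = 1.3734
Δθ = wrap(1.3734 − 0.2618) = 1.1116; ω₁ = Δθ/dt₁ = 1.1116
distance = √((1.5−0.5)² + (3−-2)²) = 5.0990; v₂ = distance/dt₂ = 5.0990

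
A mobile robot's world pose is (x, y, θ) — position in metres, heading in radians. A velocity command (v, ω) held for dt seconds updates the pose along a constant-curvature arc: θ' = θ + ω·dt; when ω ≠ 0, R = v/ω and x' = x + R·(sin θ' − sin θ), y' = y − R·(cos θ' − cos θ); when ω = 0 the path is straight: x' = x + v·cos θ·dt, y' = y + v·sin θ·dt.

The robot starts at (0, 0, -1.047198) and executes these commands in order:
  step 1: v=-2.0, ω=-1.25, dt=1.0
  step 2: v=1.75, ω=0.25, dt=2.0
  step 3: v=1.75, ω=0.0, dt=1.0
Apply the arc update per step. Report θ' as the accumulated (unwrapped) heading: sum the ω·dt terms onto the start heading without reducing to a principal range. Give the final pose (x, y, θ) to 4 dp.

(-1.7917, -2.9206, -1.7972)

step 1: θ'=-2.2972 (R=1.6000) → pose (0.1895, 1.8627, -2.2972)
step 2: θ'=-1.7972 (R=7.0000) → pose (-1.3988, -1.2153, -1.7972)
step 3: θ'=-1.7972 (straight) → pose (-1.7917, -2.9206, -1.7972)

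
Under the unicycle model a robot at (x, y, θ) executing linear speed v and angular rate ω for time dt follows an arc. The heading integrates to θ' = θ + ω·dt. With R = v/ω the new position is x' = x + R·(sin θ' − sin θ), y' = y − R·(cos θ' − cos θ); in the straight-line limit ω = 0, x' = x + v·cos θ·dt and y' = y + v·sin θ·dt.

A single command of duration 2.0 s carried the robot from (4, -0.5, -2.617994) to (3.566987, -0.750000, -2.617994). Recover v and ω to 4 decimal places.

Δθ = -2.617994 − -2.617994 = 0.000000
ω = Δθ/dt = 0.000000/2.0 = 0.0000
ω = 0 → v = (Δx·cos θ + Δy·sin θ)/dt = 0.2500

v = 0.2500, ω = 0.0000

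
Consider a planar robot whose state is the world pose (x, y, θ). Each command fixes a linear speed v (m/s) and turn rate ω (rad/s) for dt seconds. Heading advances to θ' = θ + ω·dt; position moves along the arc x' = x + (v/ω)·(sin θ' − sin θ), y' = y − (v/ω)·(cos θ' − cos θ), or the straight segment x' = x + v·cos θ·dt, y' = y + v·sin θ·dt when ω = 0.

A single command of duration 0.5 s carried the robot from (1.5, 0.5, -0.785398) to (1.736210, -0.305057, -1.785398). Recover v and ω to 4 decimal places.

v = 1.7500, ω = -2.0000

Δθ = -1.785398 − -0.785398 = -1.000000
ω = Δθ/dt = -1.000000/0.5 = -2.0000
R = −Δy/(cos θ' − cos θ) = -0.8750
v = R·ω = -0.8750·-2.0000 = 1.7500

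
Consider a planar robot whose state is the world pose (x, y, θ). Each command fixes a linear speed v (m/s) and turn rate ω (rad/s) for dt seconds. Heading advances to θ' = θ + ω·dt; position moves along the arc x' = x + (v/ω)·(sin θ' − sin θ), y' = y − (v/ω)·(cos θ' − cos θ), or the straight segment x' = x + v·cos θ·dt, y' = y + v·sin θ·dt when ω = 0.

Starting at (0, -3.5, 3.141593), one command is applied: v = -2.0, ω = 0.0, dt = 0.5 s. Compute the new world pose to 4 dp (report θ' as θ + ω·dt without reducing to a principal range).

θ' = 3.1416 + 0.0·0.5 = 3.1416
ω = 0 → straight: x' = 0 + -2.0·cos(3.1416)·0.5 = 1.0000
y' = -3.5 + -2.0·sin(3.1416)·0.5 = -3.5000

(1.0000, -3.5000, 3.1416)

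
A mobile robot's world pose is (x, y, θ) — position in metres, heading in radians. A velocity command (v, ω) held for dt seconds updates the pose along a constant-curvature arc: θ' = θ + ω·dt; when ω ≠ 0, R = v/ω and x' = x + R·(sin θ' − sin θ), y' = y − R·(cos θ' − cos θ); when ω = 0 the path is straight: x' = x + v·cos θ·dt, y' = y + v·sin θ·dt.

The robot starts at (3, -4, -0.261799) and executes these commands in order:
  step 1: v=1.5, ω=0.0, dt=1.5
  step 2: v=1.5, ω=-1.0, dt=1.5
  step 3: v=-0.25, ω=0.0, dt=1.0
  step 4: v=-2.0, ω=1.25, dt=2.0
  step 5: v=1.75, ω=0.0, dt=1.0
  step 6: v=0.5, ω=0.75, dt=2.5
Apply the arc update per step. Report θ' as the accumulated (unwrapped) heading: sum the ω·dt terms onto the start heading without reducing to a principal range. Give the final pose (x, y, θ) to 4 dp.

step 1: θ'=-0.2618 (straight) → pose (5.1733, -4.5823, -0.2618)
step 2: θ'=-1.7618 (R=-1.5000) → pose (6.2578, -6.3160, -1.7618)
step 3: θ'=-1.7618 (straight) → pose (6.3053, -6.0705, -1.7618)
step 4: θ'=0.7382 (R=-1.6000) → pose (3.6577, -4.5833, 0.7382)
step 5: θ'=0.7382 (straight) → pose (4.9521, -3.4056, 0.7382)
step 6: θ'=2.6132 (R=0.6667) → pose (4.8395, -2.3368, 2.6132)

(4.8395, -2.3368, 2.6132)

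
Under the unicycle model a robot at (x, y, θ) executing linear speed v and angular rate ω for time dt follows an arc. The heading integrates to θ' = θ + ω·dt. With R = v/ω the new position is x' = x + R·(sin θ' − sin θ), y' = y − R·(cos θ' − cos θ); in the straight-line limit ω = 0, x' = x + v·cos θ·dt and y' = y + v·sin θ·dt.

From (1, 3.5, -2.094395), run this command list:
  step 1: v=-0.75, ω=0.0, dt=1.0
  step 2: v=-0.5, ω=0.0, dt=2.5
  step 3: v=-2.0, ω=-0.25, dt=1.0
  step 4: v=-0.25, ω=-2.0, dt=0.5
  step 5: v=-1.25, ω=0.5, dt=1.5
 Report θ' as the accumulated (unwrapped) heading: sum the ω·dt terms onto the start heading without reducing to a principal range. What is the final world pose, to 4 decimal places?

step 1: θ'=-2.0944 (straight) → pose (1.3750, 4.1495, -2.0944)
step 2: θ'=-2.0944 (straight) → pose (2.0000, 5.2321, -2.0944)
step 3: θ'=-2.3444 (R=8.0000) → pose (3.2050, 6.8218, -2.3444)
step 4: θ'=-3.3444 (R=0.1250) → pose (3.3196, 6.8569, -3.3444)
step 5: θ'=-2.5944 (R=-2.5000) → pose (5.1239, 7.1707, -2.5944)

(5.1239, 7.1707, -2.5944)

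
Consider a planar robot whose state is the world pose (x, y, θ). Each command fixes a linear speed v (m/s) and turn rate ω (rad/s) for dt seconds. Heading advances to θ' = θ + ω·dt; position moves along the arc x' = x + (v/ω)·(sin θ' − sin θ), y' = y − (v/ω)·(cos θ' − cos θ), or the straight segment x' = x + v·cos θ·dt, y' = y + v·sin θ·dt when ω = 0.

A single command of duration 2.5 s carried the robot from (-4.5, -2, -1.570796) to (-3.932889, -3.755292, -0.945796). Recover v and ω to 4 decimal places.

Δθ = -0.945796 − -1.570796 = 0.625000
ω = Δθ/dt = 0.625000/2.5 = 0.2500
R = −Δy/(cos θ' − cos θ) = 3.0000
v = R·ω = 3.0000·0.2500 = 0.7500

v = 0.7500, ω = 0.2500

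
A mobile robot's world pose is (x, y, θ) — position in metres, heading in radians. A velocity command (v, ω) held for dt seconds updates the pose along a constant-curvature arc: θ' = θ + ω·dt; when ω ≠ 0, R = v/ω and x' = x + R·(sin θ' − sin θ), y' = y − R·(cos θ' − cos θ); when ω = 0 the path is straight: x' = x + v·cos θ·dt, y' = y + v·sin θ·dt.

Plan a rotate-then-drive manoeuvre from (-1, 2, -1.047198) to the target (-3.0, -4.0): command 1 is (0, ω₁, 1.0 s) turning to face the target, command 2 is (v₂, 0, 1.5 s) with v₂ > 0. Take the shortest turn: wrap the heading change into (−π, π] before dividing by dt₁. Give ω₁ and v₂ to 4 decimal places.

heading to target = atan2(-4−2, -3−-1) = -1.8925
Δθ = wrap(-1.8925 − -1.0472) = -0.8453; ω₁ = Δθ/dt₁ = -0.8453
distance = √((-3−-1)² + (-4−2)²) = 6.3246; v₂ = distance/dt₂ = 4.2164

ω₁ = -0.8453, v₂ = 4.2164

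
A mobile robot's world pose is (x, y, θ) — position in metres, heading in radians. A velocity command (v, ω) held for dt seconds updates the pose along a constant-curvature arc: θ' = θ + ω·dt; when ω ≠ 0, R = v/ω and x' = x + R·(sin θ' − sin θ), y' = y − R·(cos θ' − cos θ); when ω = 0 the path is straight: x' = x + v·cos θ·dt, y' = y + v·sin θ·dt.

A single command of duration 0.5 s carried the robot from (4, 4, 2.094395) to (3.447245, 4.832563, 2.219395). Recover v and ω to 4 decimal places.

Δθ = 2.219395 − 2.094395 = 0.125000
ω = Δθ/dt = 0.125000/0.5 = 0.2500
R = −Δy/(cos θ' − cos θ) = 8.0000
v = R·ω = 8.0000·0.2500 = 2.0000

v = 2.0000, ω = 0.2500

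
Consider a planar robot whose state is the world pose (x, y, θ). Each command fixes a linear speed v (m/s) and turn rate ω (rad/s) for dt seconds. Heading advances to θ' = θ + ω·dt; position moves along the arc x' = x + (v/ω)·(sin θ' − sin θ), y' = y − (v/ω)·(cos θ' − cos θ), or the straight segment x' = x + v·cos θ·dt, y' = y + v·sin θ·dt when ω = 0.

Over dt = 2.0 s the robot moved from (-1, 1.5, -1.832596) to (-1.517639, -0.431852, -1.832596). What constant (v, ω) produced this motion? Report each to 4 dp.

Δθ = -1.832596 − -1.832596 = 0.000000
ω = Δθ/dt = 0.000000/2.0 = 0.0000
ω = 0 → v = (Δx·cos θ + Δy·sin θ)/dt = 1.0000

v = 1.0000, ω = 0.0000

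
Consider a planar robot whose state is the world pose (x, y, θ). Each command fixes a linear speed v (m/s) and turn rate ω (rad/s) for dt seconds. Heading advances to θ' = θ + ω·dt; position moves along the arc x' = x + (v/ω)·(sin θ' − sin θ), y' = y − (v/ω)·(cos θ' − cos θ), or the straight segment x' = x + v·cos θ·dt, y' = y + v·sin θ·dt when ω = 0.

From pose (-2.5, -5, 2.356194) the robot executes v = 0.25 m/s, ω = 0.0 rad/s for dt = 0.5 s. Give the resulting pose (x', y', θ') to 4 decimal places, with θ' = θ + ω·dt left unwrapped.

(-2.5884, -4.9116, 2.3562)

θ' = 2.3562 + 0.0·0.5 = 2.3562
ω = 0 → straight: x' = -2.5 + 0.25·cos(2.3562)·0.5 = -2.5884
y' = -5 + 0.25·sin(2.3562)·0.5 = -4.9116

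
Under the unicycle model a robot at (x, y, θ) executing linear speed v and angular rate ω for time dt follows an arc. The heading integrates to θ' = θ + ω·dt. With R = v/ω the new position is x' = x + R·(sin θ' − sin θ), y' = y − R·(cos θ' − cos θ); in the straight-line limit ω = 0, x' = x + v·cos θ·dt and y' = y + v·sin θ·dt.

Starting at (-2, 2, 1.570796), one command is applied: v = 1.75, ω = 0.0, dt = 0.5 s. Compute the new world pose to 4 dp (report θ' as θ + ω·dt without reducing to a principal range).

(-2.0000, 2.8750, 1.5708)

θ' = 1.5708 + 0.0·0.5 = 1.5708
ω = 0 → straight: x' = -2 + 1.75·cos(1.5708)·0.5 = -2.0000
y' = 2 + 1.75·sin(1.5708)·0.5 = 2.8750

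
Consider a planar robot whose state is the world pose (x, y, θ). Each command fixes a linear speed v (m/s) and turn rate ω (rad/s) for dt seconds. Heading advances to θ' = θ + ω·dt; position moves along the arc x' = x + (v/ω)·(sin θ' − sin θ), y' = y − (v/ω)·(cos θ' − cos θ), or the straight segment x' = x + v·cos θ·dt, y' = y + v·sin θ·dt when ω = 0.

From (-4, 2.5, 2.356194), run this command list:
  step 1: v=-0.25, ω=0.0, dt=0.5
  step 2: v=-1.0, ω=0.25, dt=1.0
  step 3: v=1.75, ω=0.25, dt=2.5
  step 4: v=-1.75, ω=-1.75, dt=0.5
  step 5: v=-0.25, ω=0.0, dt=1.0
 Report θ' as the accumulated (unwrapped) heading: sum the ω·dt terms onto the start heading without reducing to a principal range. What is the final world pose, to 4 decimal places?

(-6.3482, 2.2856, 2.3562)

step 1: θ'=2.3562 (straight) → pose (-3.9116, 2.4116, 2.3562)
step 2: θ'=2.6062 (R=-4.0000) → pose (-3.1239, 1.7998, 2.6062)
step 3: θ'=3.2312 (R=7.0000) → pose (-7.3216, 2.7512, 3.2312)
step 4: θ'=2.3562 (R=1.0000) → pose (-6.5250, 2.4624, 2.3562)
step 5: θ'=2.3562 (straight) → pose (-6.3482, 2.2856, 2.3562)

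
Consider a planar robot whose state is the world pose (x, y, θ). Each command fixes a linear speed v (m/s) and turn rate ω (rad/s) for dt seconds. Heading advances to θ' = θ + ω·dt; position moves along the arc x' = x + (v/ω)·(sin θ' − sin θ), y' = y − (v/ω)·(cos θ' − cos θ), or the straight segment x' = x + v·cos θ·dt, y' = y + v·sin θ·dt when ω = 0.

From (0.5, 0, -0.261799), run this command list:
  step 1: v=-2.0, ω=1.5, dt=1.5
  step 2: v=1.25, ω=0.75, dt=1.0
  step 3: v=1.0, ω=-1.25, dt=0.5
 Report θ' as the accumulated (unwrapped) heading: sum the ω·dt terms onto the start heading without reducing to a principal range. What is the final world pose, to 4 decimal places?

(-2.3044, -0.6483, 2.1132)

step 1: θ'=1.9882 (R=-1.3333) → pose (-1.0640, -1.8284, 1.9882)
step 2: θ'=2.7382 (R=1.6667) → pose (-1.9333, -0.9712, 2.7382)
step 3: θ'=2.1132 (R=-0.8000) → pose (-2.3044, -0.6483, 2.1132)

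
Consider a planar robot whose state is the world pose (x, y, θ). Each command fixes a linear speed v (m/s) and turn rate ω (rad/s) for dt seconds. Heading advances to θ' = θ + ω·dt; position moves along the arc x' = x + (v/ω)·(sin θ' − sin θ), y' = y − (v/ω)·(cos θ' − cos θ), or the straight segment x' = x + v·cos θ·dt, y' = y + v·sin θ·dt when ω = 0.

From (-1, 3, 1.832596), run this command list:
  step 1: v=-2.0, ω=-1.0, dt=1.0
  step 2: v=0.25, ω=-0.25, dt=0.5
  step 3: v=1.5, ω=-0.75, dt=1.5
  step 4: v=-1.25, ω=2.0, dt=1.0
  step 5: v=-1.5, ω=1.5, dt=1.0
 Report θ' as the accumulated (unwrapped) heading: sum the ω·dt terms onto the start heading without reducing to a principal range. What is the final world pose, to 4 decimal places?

(0.8106, -0.0333, 3.0826)

step 1: θ'=0.8326 (R=2.0000) → pose (-1.4525, 1.1364, 0.8326)
step 2: θ'=0.7076 (R=-1.0000) → pose (-1.3628, 1.2234, 0.7076)
step 3: θ'=-0.4174 (R=-2.0000) → pose (0.7480, 1.5319, -0.4174)
step 4: θ'=1.5826 (R=-0.6250) → pose (-0.1303, 0.9531, 1.5826)
step 5: θ'=3.0826 (R=-1.0000) → pose (0.8106, -0.0333, 3.0826)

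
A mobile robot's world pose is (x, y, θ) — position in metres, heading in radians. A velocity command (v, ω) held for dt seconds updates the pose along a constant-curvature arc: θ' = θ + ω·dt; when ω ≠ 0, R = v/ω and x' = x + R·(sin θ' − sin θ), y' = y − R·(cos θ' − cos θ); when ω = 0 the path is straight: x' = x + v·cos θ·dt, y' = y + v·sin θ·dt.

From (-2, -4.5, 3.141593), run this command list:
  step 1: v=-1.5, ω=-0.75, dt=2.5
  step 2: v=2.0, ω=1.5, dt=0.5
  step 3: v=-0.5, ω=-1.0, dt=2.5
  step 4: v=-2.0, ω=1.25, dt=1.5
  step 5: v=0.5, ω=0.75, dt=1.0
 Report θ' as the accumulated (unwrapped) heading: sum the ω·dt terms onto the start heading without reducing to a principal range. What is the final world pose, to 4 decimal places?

step 1: θ'=1.2666 (R=2.0000) → pose (-0.0918, -7.0991, 1.2666)
step 2: θ'=2.0166 (R=1.3333) → pose (-0.1609, -6.1248, 2.0166)
step 3: θ'=-0.4834 (R=0.5000) → pose (-0.8445, -6.7831, -0.4834)
step 4: θ'=1.3916 (R=-1.6000) → pose (-3.1625, -7.9146, 1.3916)
step 5: θ'=2.1416 (R=0.6667) → pose (-3.2575, -7.4355, 2.1416)

(-3.2575, -7.4355, 2.1416)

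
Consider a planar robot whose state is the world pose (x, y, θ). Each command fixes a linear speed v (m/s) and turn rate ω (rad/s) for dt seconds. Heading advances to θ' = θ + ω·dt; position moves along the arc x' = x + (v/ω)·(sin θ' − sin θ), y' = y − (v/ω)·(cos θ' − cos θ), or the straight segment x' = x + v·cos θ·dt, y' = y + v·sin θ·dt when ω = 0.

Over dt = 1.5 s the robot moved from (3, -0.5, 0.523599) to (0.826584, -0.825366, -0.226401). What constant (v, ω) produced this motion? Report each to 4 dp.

v = -1.5000, ω = -0.5000

Δθ = -0.226401 − 0.523599 = -0.750000
ω = Δθ/dt = -0.750000/1.5 = -0.5000
R = Δx/(sin θ' − sin θ) = 3.0000
v = R·ω = 3.0000·-0.5000 = -1.5000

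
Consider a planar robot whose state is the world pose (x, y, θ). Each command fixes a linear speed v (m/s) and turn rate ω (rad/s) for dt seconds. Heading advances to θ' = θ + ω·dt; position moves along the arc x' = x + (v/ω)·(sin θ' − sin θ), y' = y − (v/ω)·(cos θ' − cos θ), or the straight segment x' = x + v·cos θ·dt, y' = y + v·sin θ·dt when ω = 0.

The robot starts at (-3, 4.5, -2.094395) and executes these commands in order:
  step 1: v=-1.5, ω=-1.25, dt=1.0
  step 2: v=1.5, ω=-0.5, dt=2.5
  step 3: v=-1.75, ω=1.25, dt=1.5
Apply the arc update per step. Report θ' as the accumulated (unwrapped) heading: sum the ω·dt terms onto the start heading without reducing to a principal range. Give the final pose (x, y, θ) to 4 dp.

(-2.1300, 6.5485, -2.7194)

step 1: θ'=-3.3444 (R=1.2000) → pose (-1.7191, 5.0754, -3.3444)
step 2: θ'=-4.5944 (R=-3.0000) → pose (-4.0940, 7.6608, -4.5944)
step 3: θ'=-2.7194 (R=-1.4000) → pose (-2.1300, 6.5485, -2.7194)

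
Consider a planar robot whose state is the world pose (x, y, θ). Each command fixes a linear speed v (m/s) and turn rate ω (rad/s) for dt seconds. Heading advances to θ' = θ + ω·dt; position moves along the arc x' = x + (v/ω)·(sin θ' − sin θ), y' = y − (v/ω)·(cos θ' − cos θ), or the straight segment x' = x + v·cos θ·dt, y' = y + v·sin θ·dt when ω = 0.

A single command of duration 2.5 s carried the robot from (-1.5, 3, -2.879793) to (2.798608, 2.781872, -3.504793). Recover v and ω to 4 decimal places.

Δθ = -3.504793 − -2.879793 = -0.625000
ω = Δθ/dt = -0.625000/2.5 = -0.2500
R = Δx/(sin θ' − sin θ) = 7.0000
v = R·ω = 7.0000·-0.2500 = -1.7500

v = -1.7500, ω = -0.2500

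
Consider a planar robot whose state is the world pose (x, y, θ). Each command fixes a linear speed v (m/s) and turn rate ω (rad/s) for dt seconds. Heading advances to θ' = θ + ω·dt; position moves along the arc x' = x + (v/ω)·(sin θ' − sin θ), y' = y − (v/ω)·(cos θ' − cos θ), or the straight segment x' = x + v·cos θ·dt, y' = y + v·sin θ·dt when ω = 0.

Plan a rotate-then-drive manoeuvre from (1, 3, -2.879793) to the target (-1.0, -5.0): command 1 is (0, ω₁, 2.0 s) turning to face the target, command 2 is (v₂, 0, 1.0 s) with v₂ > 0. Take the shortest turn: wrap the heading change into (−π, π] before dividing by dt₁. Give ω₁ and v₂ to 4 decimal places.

ω₁ = 0.5320, v₂ = 8.2462

heading to target = atan2(-5−3, -1−1) = -1.8158
Δθ = wrap(-1.8158 − -2.8798) = 1.0640; ω₁ = Δθ/dt₁ = 0.5320
distance = √((-1−1)² + (-5−3)²) = 8.2462; v₂ = distance/dt₂ = 8.2462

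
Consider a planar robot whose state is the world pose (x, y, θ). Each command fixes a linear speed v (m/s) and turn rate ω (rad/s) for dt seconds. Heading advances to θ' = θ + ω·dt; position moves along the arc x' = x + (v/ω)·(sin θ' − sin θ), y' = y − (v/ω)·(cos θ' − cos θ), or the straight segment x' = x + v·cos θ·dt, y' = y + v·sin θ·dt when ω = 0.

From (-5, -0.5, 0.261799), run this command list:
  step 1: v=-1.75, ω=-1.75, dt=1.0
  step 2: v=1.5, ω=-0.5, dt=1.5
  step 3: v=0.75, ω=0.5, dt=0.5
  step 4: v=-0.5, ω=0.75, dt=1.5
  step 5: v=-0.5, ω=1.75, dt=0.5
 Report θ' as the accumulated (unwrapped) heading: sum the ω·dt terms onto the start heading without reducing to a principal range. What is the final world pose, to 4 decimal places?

(-7.4053, -1.2377, 0.0118)

step 1: θ'=-1.4882 (R=1.0000) → pose (-6.2554, 0.3834, -1.4882)
step 2: θ'=-2.2382 (R=-3.0000) → pose (-6.8889, -1.7209, -2.2382)
step 3: θ'=-1.9882 (R=1.5000) → pose (-7.0820, -2.0413, -1.9882)
step 4: θ'=-0.8632 (R=-0.6667) → pose (-7.1848, -1.3377, -0.8632)
step 5: θ'=0.0118 (R=-0.2857) → pose (-7.4053, -1.2377, 0.0118)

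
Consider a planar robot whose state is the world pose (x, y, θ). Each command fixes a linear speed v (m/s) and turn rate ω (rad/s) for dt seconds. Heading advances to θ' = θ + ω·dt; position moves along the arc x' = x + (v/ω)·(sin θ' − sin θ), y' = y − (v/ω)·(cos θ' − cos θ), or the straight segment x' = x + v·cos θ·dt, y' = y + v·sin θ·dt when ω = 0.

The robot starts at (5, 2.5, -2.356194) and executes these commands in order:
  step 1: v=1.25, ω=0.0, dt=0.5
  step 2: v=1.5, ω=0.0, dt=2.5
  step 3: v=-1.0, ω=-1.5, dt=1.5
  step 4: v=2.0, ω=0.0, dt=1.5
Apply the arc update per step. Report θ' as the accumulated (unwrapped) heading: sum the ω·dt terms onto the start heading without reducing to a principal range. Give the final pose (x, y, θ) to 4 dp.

step 1: θ'=-2.3562 (straight) → pose (4.5581, 2.0581, -2.3562)
step 2: θ'=-2.3562 (straight) → pose (1.9064, -0.5936, -2.3562)
step 3: θ'=-4.6062 (R=0.6667) → pose (3.0407, -0.9943, -4.6062)
step 4: θ'=-4.6062 (straight) → pose (2.7227, 1.9888, -4.6062)

(2.7227, 1.9888, -4.6062)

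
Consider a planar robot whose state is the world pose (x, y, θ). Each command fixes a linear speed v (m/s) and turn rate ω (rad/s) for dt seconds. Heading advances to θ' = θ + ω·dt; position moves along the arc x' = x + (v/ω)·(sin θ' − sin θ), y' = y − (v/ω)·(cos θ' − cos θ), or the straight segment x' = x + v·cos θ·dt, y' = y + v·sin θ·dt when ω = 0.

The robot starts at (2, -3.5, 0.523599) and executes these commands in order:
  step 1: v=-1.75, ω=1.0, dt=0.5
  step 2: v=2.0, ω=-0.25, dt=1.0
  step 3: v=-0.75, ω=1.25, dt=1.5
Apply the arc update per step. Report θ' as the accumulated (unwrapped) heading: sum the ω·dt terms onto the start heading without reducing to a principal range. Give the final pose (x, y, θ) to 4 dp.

(2.7580, -3.5020, 2.6486)

step 1: θ'=1.0236 (R=-1.7500) → pose (1.3805, -4.1050, 1.0236)
step 2: θ'=0.7736 (R=-8.0000) → pose (2.6227, -2.5442, 0.7736)
step 3: θ'=2.6486 (R=-0.6000) → pose (2.7580, -3.5020, 2.6486)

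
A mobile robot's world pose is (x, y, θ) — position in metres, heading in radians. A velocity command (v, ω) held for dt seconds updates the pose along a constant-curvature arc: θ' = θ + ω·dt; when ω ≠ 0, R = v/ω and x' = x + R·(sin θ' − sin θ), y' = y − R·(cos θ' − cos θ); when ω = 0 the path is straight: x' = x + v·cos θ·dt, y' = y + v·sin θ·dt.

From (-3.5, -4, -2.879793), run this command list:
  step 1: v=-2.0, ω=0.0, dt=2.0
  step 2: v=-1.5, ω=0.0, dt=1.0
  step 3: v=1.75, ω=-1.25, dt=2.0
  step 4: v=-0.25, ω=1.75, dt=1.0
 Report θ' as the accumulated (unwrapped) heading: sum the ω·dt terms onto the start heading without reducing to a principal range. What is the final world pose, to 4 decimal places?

step 1: θ'=-2.8798 (straight) → pose (0.3637, -2.9647, -2.8798)
step 2: θ'=-2.8798 (straight) → pose (1.8126, -2.5765, -2.8798)
step 3: θ'=-5.3798 (R=-1.4000) → pose (0.3506, -0.3577, -5.3798)
step 4: θ'=-3.6298 (R=-0.1429) → pose (0.3958, -0.5723, -3.6298)

(0.3958, -0.5723, -3.6298)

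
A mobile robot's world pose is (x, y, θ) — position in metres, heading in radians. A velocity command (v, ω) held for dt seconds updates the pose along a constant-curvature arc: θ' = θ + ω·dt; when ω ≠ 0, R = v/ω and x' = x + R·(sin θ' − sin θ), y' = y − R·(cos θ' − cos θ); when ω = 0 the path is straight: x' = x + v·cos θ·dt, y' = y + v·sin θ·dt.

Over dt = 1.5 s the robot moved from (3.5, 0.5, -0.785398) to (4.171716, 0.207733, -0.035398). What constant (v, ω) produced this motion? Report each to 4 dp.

v = 0.5000, ω = 0.5000

Δθ = -0.035398 − -0.785398 = 0.750000
ω = Δθ/dt = 0.750000/1.5 = 0.5000
R = Δx/(sin θ' − sin θ) = 1.0000
v = R·ω = 1.0000·0.5000 = 0.5000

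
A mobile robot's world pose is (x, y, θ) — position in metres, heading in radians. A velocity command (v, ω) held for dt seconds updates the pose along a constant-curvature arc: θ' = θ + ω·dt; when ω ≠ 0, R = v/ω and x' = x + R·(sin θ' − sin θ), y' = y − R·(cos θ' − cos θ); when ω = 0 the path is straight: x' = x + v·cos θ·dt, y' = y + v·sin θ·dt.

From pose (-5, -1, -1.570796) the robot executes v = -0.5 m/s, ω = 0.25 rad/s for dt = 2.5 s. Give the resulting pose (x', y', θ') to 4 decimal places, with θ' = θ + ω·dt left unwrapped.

θ' = -1.5708 + 0.25·2.5 = -0.9458
R = v/ω = -0.5/0.25 = -2.0000
x' = -5 + -2.0000·(sin -0.9458 − sin -1.5708) = -5.3781
y' = -1 − -2.0000·(cos -0.9458 − cos -1.5708) = 0.1702

(-5.3781, 0.1702, -0.9458)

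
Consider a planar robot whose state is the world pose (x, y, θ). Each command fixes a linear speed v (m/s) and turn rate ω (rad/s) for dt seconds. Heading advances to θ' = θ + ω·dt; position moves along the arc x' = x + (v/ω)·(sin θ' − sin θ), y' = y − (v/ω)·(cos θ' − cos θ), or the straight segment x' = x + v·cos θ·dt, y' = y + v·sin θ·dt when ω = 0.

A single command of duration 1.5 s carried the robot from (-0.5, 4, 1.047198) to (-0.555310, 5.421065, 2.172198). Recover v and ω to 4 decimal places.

v = 1.0000, ω = 0.7500

Δθ = 2.172198 − 1.047198 = 1.125000
ω = Δθ/dt = 1.125000/1.5 = 0.7500
R = −Δy/(cos θ' − cos θ) = 1.3333
v = R·ω = 1.3333·0.7500 = 1.0000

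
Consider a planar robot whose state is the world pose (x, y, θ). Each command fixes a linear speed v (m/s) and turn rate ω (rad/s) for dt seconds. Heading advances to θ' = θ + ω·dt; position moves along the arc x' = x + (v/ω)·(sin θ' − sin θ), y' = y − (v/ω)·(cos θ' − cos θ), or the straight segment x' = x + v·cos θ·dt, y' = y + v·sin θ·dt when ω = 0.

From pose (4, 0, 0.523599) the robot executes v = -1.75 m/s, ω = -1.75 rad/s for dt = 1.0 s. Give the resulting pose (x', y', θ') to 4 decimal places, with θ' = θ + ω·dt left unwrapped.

(2.5587, 0.5284, -1.2264)

θ' = 0.5236 + -1.75·1.0 = -1.2264
R = v/ω = -1.75/-1.75 = 1.0000
x' = 4 + 1.0000·(sin -1.2264 − sin 0.5236) = 2.5587
y' = 0 − 1.0000·(cos -1.2264 − cos 0.5236) = 0.5284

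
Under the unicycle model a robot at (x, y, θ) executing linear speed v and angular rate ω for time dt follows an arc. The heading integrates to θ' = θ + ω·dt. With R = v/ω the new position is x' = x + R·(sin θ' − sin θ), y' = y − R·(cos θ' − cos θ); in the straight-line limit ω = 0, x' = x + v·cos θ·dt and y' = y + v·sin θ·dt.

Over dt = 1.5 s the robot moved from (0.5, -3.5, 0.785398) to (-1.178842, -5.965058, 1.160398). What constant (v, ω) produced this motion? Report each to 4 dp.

Δθ = 1.160398 − 0.785398 = 0.375000
ω = Δθ/dt = 0.375000/1.5 = 0.2500
R = −Δy/(cos θ' − cos θ) = -8.0000
v = R·ω = -8.0000·0.2500 = -2.0000

v = -2.0000, ω = 0.2500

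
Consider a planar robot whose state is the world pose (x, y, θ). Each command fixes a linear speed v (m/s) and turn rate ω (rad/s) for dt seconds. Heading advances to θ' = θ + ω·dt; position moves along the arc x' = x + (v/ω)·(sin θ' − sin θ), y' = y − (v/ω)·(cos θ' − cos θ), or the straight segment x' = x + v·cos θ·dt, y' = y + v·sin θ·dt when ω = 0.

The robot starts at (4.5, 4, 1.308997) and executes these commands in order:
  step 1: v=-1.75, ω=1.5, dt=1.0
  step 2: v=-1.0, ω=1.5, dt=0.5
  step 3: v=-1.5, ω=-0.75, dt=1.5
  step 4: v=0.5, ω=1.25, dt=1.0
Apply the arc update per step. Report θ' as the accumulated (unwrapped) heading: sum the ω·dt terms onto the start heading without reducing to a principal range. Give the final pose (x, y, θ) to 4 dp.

(7.3782, 2.3462, 3.6840)

step 1: θ'=2.8090 (R=-1.1667) → pose (5.2460, 2.5953, 2.8090)
step 2: θ'=3.5590 (R=-0.6667) → pose (5.7339, 2.6160, 3.5590)
step 3: θ'=2.4340 (R=2.0000) → pose (7.8447, 2.3076, 2.4340)
step 4: θ'=3.6840 (R=0.4000) → pose (7.3782, 2.3462, 3.6840)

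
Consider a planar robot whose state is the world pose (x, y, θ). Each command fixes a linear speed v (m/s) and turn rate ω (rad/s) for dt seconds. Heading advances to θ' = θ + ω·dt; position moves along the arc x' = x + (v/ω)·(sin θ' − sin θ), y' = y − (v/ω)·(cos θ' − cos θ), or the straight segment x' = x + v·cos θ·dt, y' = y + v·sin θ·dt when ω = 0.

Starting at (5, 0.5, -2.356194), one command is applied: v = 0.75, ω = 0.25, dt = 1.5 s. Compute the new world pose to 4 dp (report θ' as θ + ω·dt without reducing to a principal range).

(4.3704, -0.4244, -1.9812)

θ' = -2.3562 + 0.25·1.5 = -1.9812
R = v/ω = 0.75/0.25 = 3.0000
x' = 5 + 3.0000·(sin -1.9812 − sin -2.3562) = 4.3704
y' = 0.5 − 3.0000·(cos -1.9812 − cos -2.3562) = -0.4244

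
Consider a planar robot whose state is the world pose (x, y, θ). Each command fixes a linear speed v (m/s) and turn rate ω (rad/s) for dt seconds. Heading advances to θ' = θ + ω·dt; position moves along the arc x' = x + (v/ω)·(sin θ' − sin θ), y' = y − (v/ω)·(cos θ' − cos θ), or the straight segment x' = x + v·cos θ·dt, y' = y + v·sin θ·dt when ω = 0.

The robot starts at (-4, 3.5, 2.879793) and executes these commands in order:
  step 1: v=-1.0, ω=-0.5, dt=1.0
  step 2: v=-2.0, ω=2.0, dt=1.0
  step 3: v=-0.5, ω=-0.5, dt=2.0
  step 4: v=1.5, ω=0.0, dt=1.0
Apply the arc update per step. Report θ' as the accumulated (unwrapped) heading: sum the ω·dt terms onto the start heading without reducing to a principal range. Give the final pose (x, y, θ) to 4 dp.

(-2.2502, 3.7038, 3.3798)

step 1: θ'=2.3798 (R=2.0000) → pose (-3.1372, 3.0153, 2.3798)
step 2: θ'=4.3798 (R=-1.0000) → pose (-1.5018, 3.4124, 4.3798)
step 3: θ'=3.3798 (R=1.0000) → pose (-0.7925, 4.0577, 3.3798)
step 4: θ'=3.3798 (straight) → pose (-2.2502, 3.7038, 3.3798)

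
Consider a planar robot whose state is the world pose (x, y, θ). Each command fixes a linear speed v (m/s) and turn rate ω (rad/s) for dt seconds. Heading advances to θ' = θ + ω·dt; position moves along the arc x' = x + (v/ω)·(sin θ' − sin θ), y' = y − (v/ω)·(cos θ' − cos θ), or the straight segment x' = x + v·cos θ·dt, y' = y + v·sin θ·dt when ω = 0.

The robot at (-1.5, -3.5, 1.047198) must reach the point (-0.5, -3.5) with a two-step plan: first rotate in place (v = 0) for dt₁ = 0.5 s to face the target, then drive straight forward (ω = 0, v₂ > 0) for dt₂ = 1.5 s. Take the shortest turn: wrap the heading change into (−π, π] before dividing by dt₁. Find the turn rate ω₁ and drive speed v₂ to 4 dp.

heading to target = atan2(-3.5−-3.5, -0.5−-1.5) = 0.0000
Δθ = wrap(0.0000 − 1.0472) = -1.0472; ω₁ = Δθ/dt₁ = -2.0944
distance = √((-0.5−-1.5)² + (-3.5−-3.5)²) = 1.0000; v₂ = distance/dt₂ = 0.6667

ω₁ = -2.0944, v₂ = 0.6667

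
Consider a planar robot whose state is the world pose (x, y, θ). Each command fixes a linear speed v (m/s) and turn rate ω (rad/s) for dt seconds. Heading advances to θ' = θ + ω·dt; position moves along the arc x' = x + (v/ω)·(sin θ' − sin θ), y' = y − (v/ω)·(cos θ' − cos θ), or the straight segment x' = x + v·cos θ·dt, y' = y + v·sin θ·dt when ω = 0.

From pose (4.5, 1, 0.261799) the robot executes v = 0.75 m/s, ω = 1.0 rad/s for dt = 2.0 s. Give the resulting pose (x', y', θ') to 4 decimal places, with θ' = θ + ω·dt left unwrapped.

θ' = 0.2618 + 1.0·2.0 = 2.2618
R = v/ω = 0.75/1.0 = 0.7500
x' = 4.5 + 0.7500·(sin 2.2618 − sin 0.2618) = 4.8838
y' = 1 − 0.7500·(cos 2.2618 − cos 0.2618) = 2.2024

(4.8838, 2.2024, 2.2618)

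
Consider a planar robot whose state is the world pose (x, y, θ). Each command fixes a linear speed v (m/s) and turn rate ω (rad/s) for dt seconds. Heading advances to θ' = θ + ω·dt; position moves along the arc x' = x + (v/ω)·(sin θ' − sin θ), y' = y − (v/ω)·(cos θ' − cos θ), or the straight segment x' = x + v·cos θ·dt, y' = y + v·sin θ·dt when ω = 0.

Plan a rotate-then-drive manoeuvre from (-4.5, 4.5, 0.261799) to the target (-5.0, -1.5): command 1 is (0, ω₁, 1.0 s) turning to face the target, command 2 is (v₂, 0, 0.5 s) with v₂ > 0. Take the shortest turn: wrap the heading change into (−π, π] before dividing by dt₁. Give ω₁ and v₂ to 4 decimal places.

heading to target = atan2(-1.5−4.5, -5−-4.5) = -1.6539
Δθ = wrap(-1.6539 − 0.2618) = -1.9157; ω₁ = Δθ/dt₁ = -1.9157
distance = √((-5−-4.5)² + (-1.5−4.5)²) = 6.0208; v₂ = distance/dt₂ = 12.0416

ω₁ = -1.9157, v₂ = 12.0416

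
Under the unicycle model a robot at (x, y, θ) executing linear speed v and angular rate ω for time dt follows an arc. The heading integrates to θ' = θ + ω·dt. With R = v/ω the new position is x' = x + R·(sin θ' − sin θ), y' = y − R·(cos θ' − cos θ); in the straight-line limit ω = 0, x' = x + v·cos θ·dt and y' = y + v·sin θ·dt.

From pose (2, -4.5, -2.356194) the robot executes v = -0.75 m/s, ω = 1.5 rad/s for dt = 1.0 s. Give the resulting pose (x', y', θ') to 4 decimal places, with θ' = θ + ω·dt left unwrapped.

θ' = -2.3562 + 1.5·1.0 = -0.8562
R = v/ω = -0.75/1.5 = -0.5000
x' = 2 + -0.5000·(sin -0.8562 − sin -2.3562) = 2.0241
y' = -4.5 − -0.5000·(cos -0.8562 − cos -2.3562) = -3.8188

(2.0241, -3.8188, -0.8562)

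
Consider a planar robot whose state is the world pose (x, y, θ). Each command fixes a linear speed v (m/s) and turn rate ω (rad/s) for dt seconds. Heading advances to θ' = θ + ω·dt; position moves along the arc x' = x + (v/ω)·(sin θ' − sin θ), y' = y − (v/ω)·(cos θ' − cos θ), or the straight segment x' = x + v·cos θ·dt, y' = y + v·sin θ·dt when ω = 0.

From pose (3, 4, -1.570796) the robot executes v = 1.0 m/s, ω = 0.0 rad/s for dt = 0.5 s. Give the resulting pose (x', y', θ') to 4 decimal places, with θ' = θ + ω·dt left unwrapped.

(3.0000, 3.5000, -1.5708)

θ' = -1.5708 + 0.0·0.5 = -1.5708
ω = 0 → straight: x' = 3 + 1.0·cos(-1.5708)·0.5 = 3.0000
y' = 4 + 1.0·sin(-1.5708)·0.5 = 3.5000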